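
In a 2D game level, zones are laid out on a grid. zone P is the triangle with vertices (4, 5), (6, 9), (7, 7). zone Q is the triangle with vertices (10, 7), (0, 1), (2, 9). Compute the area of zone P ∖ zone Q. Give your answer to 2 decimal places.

|zone P| = 4, |zone P∩zone Q| = 3.4921.
|zone P ∖ zone Q| = |zone P| − |zone P∩zone Q| = 4 − 3.4921 = 0.51.

0.51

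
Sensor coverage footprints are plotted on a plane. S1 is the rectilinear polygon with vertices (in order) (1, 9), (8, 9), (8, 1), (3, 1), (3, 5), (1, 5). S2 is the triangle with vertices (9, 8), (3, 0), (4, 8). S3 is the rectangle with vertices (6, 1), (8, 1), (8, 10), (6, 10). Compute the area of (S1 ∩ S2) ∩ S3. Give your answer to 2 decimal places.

The region (S1 ∩ S2) ∩ S3 is the polygon with vertices (6,4), (6,8), (8,8), (8,6.667).
By the shoelace formula its area is 5.33.

5.33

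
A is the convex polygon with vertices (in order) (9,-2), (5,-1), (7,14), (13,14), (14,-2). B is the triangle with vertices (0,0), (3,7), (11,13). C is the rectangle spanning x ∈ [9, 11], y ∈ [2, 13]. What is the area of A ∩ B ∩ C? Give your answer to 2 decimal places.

0.86

The intersection is the polygon with vertices (11,13), (9,10.636), (9,11.5).
By the shoelace formula its area is 0.86.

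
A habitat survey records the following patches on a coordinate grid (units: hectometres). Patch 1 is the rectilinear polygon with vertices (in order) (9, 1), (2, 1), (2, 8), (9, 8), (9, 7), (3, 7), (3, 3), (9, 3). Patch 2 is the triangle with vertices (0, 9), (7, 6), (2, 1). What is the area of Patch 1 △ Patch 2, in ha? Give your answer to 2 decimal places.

|Patch 1| = 25, |Patch 2| = 25, |Patch 1∩Patch 2| = 7.5.
|Patch 1 △ Patch 2| = |Patch 1| + |Patch 2| − 2·|Patch 1∩Patch 2| = 25 + 25 − 15 = 35.00.

35.00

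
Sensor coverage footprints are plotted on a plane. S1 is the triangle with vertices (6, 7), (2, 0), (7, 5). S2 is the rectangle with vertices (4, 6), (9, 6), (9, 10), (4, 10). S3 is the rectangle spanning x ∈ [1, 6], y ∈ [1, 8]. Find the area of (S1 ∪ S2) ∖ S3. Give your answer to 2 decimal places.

17.46

|S1 ∪ S2| = 26.9643.
|(S1 ∪ S2) ∩ S3| = 9.5.
|(S1 ∪ S2) ∖ S3| = 26.9643 − 9.5 = 17.46.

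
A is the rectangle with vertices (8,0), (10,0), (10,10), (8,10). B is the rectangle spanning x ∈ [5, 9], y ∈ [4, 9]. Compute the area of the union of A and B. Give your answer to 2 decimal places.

35.00

By inclusion–exclusion:
Individual areas: |A| = 20, |B| = 20.
|A∩B|: x∈[8,9], y∈[4,9] → 1·5 = 5.
|A ∪ B| = 40 − 5 = 35.00.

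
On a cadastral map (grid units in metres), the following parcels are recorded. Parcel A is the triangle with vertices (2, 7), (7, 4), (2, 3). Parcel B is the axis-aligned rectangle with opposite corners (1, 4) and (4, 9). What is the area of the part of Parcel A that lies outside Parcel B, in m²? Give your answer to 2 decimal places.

|Parcel A| = 10, |Parcel A∩Parcel B| = 4.8.
|Parcel A ∖ Parcel B| = |Parcel A| − |Parcel A∩Parcel B| = 10 − 4.8 = 5.20.

5.20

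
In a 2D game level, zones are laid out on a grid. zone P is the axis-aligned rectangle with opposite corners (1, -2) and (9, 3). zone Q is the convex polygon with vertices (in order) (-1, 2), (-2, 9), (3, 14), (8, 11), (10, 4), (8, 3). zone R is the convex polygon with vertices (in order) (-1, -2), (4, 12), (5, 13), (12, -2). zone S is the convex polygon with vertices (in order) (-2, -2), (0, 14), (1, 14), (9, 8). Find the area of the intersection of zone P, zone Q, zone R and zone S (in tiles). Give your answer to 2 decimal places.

1.44

The intersection is the polygon with vertices (1,2.222), (1,3), (3.5,3), (2.873,2.43).
By the shoelace formula its area is 1.44.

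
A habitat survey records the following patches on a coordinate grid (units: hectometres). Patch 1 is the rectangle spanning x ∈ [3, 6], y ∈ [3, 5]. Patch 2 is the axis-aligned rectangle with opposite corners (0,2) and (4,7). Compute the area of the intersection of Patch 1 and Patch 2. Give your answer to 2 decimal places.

|Patch 1∩Patch 2|: x∈[3,4], y∈[3,5] → 1·2 = 2.

2.00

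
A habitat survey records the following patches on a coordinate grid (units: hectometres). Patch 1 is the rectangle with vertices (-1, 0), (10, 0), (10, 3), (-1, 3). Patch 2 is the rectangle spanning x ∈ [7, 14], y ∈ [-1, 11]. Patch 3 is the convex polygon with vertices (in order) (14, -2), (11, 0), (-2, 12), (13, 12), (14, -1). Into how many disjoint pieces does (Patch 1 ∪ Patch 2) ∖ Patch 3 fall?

(Patch 1 ∪ Patch 2) ∖ Patch 3 splits into 2 disjoint pieces (area 36.1346, area 5.5385).

2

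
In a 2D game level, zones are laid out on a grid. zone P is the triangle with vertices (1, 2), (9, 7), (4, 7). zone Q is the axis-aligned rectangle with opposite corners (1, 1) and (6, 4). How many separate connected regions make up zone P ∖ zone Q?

1

zone P ∖ zone Q is a single connected region.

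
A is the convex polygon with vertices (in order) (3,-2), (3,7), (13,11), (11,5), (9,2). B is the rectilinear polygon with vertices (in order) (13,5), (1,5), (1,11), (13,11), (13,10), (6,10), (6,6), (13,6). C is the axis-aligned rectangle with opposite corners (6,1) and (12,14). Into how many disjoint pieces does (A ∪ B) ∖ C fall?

3

(A ∪ B) ∖ C splits into 3 disjoint pieces (area 48.75, area 1.6667, area 1).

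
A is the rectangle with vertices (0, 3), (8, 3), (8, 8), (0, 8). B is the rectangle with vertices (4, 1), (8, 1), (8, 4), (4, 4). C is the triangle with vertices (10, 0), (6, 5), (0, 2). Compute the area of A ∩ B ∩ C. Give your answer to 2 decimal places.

The intersection is the polygon with vertices (4,3), (4,4), (6.8,4), (7.6,3).
By the shoelace formula its area is 3.20.

3.20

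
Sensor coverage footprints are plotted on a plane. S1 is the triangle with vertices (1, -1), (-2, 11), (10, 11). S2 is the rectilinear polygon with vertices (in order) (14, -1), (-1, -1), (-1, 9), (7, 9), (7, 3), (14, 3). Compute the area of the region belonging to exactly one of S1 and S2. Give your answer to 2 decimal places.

|S1| = 72, |S2| = 108, |S1∩S2| = 48.
|S1 △ S2| = |S1| + |S2| − 2·|S1∩S2| = 72 + 108 − 96 = 84.00.

84.00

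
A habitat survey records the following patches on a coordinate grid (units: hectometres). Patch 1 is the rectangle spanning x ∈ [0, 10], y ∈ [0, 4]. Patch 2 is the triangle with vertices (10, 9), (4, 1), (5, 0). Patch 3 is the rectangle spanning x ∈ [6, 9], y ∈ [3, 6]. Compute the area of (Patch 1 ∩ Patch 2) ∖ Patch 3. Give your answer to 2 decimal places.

|Patch 1 ∩ Patch 2| = 4.5694.
|(Patch 1 ∩ Patch 2) ∩ Patch 3| = 0.9028.
|(Patch 1 ∩ Patch 2) ∖ Patch 3| = 4.5694 − 0.9028 = 3.67.

3.67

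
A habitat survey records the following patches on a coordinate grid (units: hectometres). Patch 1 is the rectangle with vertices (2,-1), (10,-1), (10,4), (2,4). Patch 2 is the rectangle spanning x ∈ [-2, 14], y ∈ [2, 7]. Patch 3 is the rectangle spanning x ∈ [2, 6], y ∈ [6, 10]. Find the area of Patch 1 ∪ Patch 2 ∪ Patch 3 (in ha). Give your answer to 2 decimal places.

116.00

By inclusion–exclusion:
Individual areas: |Patch 1| = 40, |Patch 2| = 80, |Patch 3| = 16.
|Patch 1∩Patch 2|: x∈[2,10], y∈[2,4] → 8·2 = 16.
|Patch 1∩Patch 3| = 0 (no overlap).
|Patch 2∩Patch 3|: x∈[2,6], y∈[6,7] → 4·1 = 4.
|Patch 1∩Patch 2∩Patch 3| = 0.
|Patch 1 ∪ Patch 2 ∪ Patch 3| = 136 − 20 + 0 = 116.00.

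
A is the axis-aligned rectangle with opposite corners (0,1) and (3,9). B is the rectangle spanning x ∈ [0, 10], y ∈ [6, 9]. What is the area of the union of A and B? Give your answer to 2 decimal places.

By inclusion–exclusion:
Individual areas: |A| = 24, |B| = 30.
|A∩B|: x∈[0,3], y∈[6,9] → 3·3 = 9.
|A ∪ B| = 54 − 9 = 45.00.

45.00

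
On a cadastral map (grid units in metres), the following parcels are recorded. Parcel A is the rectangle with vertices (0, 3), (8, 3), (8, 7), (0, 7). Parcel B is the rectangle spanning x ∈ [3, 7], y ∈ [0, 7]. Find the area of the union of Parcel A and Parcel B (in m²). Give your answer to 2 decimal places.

44.00

By inclusion–exclusion:
Individual areas: |Parcel A| = 32, |Parcel B| = 28.
|Parcel A∩Parcel B|: x∈[3,7], y∈[3,7] → 4·4 = 16.
|Parcel A ∪ Parcel B| = 60 − 16 = 44.00.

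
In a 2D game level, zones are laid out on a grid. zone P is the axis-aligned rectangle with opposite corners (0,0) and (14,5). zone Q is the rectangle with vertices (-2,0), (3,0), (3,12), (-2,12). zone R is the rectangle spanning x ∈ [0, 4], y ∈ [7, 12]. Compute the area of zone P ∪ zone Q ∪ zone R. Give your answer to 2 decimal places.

120.00

By inclusion–exclusion:
Individual areas: |zone P| = 70, |zone Q| = 60, |zone R| = 20.
|zone P∩zone Q|: x∈[0,3], y∈[0,5] → 3·5 = 15.
|zone P∩zone R| = 0 (no overlap).
|zone Q∩zone R|: x∈[0,3], y∈[7,12] → 3·5 = 15.
|zone P∩zone Q∩zone R| = 0.
|zone P ∪ zone Q ∪ zone R| = 150 − 30 + 0 = 120.00.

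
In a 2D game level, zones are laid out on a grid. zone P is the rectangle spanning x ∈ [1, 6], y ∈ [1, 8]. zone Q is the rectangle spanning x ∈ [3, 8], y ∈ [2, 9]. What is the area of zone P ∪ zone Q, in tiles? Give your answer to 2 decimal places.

52.00

By inclusion–exclusion:
Individual areas: |zone P| = 35, |zone Q| = 35.
|zone P∩zone Q|: x∈[3,6], y∈[2,8] → 3·6 = 18.
|zone P ∪ zone Q| = 70 − 18 = 52.00.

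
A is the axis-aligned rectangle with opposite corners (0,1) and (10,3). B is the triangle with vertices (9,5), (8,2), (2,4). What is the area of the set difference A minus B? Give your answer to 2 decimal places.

|A| = 20, |A∩B| = 1.6667.
|A ∖ B| = |A| − |A∩B| = 20 − 1.6667 = 18.33.

18.33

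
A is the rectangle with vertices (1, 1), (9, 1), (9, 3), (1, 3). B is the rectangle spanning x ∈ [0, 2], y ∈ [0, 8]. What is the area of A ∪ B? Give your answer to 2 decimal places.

30.00

By inclusion–exclusion:
Individual areas: |A| = 16, |B| = 16.
|A∩B|: x∈[1,2], y∈[1,3] → 1·2 = 2.
|A ∪ B| = 32 − 2 = 30.00.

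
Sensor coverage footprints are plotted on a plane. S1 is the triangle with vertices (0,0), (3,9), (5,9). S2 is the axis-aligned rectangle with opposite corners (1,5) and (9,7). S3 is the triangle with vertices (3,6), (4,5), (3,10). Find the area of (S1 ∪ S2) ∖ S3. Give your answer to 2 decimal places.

20.43

|S1 ∪ S2| = 22.3333.
|(S1 ∪ S2) ∩ S3| = 1.9.
|(S1 ∪ S2) ∖ S3| = 22.3333 − 1.9 = 20.43.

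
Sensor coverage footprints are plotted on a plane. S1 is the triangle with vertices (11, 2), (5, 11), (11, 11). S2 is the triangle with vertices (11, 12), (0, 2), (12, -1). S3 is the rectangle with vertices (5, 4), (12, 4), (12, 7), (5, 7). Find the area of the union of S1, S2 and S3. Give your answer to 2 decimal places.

By inclusion–exclusion:
Individual areas: |S1| = 27, |S2| = 76.5, |S3| = 21.
|S1∩S2| = 20.2047.
|S1∩S3| = 7.
|S2∩S3| = 19.3864.
|S1∩S2∩S3| = 7.
|S1 ∪ S2 ∪ S3| = 124.5 − 46.5911 + 7 = 84.91.

84.91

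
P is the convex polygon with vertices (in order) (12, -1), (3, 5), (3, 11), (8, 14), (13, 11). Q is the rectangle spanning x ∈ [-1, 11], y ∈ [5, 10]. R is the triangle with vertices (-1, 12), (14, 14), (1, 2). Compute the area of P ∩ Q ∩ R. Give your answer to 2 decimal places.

The intersection is the polygon with vertices (9.667,10), (4.25,5), (3,5), (3,10).
By the shoelace formula its area is 19.79.

19.79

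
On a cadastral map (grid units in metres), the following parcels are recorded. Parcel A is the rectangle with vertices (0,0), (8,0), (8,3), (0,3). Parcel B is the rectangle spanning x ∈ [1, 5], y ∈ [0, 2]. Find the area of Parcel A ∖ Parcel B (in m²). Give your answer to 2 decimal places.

|Parcel A∩Parcel B|: x∈[1,5], y∈[0,2] → 4·2 = 8.
|Parcel A| = 24.
|Parcel A ∖ Parcel B| = |Parcel A| − |Parcel A∩Parcel B| = 24 − 8 = 16.00.

16.00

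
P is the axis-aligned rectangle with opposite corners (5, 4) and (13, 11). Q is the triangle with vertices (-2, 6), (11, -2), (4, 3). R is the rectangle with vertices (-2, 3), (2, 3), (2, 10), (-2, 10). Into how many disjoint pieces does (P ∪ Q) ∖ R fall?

2

(P ∪ Q) ∖ R splits into 2 disjoint pieces (area 56, area 3.5769).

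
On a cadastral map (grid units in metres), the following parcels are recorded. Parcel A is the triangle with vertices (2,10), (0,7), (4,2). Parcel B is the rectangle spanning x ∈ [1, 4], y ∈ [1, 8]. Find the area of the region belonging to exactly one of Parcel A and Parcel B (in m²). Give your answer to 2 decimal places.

|Parcel A| = 11, |Parcel B| = 21, |Parcel A∩Parcel B| = 7.875.
|Parcel A △ Parcel B| = |Parcel A| + |Parcel B| − 2·|Parcel A∩Parcel B| = 11 + 21 − 15.75 = 16.25.

16.25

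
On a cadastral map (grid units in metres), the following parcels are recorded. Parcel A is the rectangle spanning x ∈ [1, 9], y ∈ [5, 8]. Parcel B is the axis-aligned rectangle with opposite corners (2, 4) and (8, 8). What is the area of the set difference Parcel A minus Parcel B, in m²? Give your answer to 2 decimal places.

|Parcel A∩Parcel B|: x∈[2,8], y∈[5,8] → 6·3 = 18.
|Parcel A| = 24.
|Parcel A ∖ Parcel B| = |Parcel A| − |Parcel A∩Parcel B| = 24 − 18 = 6.00.

6.00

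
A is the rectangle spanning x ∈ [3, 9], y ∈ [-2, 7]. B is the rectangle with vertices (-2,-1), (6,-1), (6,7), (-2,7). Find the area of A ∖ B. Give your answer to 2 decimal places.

|A∩B|: x∈[3,6], y∈[-1,7] → 3·8 = 24.
|A| = 54.
|A ∖ B| = |A| − |A∩B| = 54 − 24 = 30.00.

30.00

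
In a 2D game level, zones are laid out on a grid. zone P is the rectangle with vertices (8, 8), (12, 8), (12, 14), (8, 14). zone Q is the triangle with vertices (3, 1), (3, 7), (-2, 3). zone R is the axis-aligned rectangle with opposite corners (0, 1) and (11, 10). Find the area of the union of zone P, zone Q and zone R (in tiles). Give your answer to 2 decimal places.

By inclusion–exclusion:
Individual areas: |zone P| = 24, |zone Q| = 15, |zone R| = 99.
|zone P∩zone Q| = 0.
|zone P∩zone R|: x∈[8,11], y∈[8,10] → 3·2 = 6.
|zone Q∩zone R| = 12.6.
|zone P∩zone Q∩zone R| = 0.
|zone P ∪ zone Q ∪ zone R| = 138 − 18.6 + 0 = 119.40.

119.40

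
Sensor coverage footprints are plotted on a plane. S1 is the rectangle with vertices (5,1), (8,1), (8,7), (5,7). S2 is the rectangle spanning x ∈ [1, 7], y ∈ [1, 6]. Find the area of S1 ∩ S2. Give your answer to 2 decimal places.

10.00

|S1∩S2|: x∈[5,7], y∈[1,6] → 2·5 = 10.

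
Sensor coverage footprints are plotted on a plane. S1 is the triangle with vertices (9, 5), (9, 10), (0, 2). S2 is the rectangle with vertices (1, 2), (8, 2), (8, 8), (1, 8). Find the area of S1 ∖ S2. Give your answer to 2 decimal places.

|S1| = 22.5, |S1∩S2| = 16.8056.
|S1 ∖ S2| = |S1| − |S1∩S2| = 22.5 − 16.8056 = 5.69.

5.69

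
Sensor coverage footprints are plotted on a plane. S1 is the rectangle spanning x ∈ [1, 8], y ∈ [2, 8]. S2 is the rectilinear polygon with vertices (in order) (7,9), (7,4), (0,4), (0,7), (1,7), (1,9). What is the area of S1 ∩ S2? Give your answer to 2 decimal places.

The intersection is the polygon with vertices (7,8), (7,4), (1,4), (1,7), (1,8).
By the shoelace formula its area is 24.00.

24.00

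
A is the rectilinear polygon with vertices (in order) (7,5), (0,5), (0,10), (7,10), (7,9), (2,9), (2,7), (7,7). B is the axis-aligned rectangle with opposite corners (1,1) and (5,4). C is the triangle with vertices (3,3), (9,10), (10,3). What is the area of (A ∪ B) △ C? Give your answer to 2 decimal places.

52.64

|A ∪ B| = 37.
|(A ∪ B) ∩ C| = 4.4286.
|(A ∪ B) △ C| = 37 + 24.5 − 8.8571 = 52.64.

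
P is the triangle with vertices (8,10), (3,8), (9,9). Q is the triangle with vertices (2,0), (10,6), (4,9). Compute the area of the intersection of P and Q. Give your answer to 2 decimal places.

0.36

The intersection is the polygon with vertices (4.667,8.667), (5.25,8.375), (3.808,8.135), (3.854,8.341).
By the shoelace formula its area is 0.36.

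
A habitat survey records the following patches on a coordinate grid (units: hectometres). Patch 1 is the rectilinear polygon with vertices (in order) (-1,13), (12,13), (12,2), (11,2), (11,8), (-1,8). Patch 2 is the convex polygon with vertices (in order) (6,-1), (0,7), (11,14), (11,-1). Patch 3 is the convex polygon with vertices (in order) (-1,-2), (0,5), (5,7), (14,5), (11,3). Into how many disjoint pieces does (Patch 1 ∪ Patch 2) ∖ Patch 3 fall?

2

(Patch 1 ∪ Patch 2) ∖ Patch 3 splits into 2 disjoint pieces (area 86.2906, area 17.1746).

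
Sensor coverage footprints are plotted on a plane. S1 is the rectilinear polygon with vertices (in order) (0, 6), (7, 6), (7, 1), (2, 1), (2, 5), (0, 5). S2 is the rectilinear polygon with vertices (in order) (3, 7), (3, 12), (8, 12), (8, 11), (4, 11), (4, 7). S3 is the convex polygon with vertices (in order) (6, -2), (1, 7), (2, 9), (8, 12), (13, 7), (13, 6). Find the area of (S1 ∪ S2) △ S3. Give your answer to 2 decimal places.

|S1 ∪ S2| = 36.
|(S1 ∪ S2) ∩ S3| = 24.0278.
|(S1 ∪ S2) △ S3| = 36 + 92 − 48.0556 = 79.94.

79.94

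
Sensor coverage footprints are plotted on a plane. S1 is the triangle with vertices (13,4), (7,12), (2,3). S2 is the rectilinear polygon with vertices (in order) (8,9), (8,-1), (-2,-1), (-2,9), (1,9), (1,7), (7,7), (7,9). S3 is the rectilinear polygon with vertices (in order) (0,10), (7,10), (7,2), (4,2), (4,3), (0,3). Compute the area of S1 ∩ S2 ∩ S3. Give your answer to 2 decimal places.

14.42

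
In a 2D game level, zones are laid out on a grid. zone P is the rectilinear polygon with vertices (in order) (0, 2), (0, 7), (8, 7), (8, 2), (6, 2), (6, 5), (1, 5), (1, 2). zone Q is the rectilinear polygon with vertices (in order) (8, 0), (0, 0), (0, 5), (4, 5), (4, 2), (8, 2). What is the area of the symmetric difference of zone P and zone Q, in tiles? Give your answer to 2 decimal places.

|zone P| = 25, |zone Q| = 28, |zone P∩zone Q| = 3.
|zone P △ zone Q| = |zone P| + |zone Q| − 2·|zone P∩zone Q| = 25 + 28 − 6 = 47.00.

47.00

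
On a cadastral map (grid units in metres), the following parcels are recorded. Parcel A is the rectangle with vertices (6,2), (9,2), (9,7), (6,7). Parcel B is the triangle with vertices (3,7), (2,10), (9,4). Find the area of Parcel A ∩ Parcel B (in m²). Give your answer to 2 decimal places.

1.61

The intersection is the polygon with vertices (6,6.571), (9,4), (6,5.5).
By the shoelace formula its area is 1.61.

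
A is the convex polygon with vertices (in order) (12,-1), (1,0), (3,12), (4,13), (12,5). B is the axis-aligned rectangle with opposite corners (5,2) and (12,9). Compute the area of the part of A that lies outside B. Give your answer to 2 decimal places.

|A| = 102, |A∩B| = 41.
|A ∖ B| = |A| − |A∩B| = 102 − 41 = 61.00.

61.00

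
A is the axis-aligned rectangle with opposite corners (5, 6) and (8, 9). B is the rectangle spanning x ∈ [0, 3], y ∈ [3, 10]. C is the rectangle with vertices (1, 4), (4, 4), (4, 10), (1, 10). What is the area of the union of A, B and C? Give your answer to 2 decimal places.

36.00

By inclusion–exclusion:
Individual areas: |A| = 9, |B| = 21, |C| = 18.
|A∩B| = 0 (no overlap).
|A∩C| = 0 (no overlap).
|B∩C|: x∈[1,3], y∈[4,10] → 2·6 = 12.
|A∩B∩C| = 0.
|A ∪ B ∪ C| = 48 − 12 + 0 = 36.00.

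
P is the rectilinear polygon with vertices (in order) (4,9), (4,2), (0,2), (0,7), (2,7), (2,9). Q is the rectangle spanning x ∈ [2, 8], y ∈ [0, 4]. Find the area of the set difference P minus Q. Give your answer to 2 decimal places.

|P| = 24, |P∩Q| = 4.
|P ∖ Q| = |P| − |P∩Q| = 24 − 4 = 20.00.

20.00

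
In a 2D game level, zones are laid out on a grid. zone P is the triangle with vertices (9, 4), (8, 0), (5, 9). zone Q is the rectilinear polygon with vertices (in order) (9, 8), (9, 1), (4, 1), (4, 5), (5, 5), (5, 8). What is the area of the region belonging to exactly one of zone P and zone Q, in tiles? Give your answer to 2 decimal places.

|zone P| = 10.5, |zone Q| = 32, |zone P∩zone Q| = 9.975.
|zone P △ zone Q| = |zone P| + |zone Q| − 2·|zone P∩zone Q| = 10.5 + 32 − 19.95 = 22.55.

22.55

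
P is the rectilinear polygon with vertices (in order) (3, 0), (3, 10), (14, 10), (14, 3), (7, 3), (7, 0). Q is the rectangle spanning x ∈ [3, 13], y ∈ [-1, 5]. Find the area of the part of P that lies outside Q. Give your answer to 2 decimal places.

|P| = 89, |P∩Q| = 32.
|P ∖ Q| = |P| − |P∩Q| = 89 − 32 = 57.00.

57.00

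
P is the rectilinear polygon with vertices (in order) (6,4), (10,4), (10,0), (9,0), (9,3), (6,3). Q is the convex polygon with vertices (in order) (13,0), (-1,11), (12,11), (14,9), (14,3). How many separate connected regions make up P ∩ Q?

P ∩ Q is a single connected region.

1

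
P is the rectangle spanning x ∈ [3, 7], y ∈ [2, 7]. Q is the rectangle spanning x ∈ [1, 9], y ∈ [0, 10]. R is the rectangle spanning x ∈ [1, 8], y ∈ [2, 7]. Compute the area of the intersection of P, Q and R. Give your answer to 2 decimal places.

20.00

The intersection is the polygon with vertices (3,7), (7,7), (7,2), (3,2).
By the shoelace formula its area is 20.00.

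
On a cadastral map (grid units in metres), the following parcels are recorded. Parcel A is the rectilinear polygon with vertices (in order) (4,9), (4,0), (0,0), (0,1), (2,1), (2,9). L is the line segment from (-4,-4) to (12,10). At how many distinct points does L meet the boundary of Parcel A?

4

The segment meets the boundary at (4,3), (2,1.25), (1.714,1), (0.571,0).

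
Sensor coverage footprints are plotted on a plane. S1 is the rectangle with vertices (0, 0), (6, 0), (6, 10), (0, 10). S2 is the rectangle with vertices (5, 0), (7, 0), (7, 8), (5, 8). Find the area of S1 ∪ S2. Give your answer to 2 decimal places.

68.00

By inclusion–exclusion:
Individual areas: |S1| = 60, |S2| = 16.
|S1∩S2|: x∈[5,6], y∈[0,8] → 1·8 = 8.
|S1 ∪ S2| = 76 − 8 = 68.00.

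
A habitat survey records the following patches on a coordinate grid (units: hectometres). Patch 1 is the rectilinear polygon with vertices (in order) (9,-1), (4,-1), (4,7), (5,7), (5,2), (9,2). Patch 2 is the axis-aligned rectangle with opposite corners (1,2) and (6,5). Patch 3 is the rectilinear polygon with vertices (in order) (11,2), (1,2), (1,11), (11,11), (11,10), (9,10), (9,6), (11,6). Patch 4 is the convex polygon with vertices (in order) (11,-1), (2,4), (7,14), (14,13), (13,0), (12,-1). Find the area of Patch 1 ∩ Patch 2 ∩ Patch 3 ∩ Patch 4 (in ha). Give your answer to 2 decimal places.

2.39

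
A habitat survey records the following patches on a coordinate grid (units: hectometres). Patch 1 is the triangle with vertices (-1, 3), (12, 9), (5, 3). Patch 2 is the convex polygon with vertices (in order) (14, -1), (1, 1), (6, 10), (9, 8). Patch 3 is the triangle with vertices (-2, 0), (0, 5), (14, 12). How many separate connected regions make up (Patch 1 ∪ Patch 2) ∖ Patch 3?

(Patch 1 ∪ Patch 2) ∖ Patch 3 splits into 3 disjoint pieces (area 3.2527, area 60.0901, area 0.0113).

3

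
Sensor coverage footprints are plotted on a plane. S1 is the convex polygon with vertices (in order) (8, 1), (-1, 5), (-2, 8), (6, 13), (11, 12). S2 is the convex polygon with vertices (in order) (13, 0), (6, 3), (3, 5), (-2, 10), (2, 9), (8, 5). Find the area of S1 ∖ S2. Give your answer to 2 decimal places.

|S1| = 93.5, |S1∩S2| = 25.857.
|S1 ∖ S2| = |S1| − |S1∩S2| = 93.5 − 25.857 = 67.64.

67.64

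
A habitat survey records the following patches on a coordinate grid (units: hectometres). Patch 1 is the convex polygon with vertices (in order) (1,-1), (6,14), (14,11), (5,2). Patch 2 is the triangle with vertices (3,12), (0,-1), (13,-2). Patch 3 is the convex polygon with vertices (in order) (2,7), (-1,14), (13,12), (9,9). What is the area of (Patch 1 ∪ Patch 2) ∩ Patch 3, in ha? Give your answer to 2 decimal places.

The region (Patch 1 ∪ Patch 2) ∩ Patch 3 is the polygon with vertices (12.444,11.583), (9,9), (2,7), (1.9,7.233), (3,12), (4.591,9.773), (5.682,13.046), (10.308,12.385).
By the shoelace formula its area is 32.61.

32.61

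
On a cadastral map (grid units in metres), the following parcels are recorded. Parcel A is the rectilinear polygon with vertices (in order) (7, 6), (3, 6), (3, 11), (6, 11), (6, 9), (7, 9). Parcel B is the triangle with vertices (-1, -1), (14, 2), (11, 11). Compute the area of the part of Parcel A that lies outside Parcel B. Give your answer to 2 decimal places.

17.50

|Parcel A| = 18, |Parcel A∩Parcel B| = 0.5.
|Parcel A ∖ Parcel B| = |Parcel A| − |Parcel A∩Parcel B| = 18 − 0.5 = 17.50.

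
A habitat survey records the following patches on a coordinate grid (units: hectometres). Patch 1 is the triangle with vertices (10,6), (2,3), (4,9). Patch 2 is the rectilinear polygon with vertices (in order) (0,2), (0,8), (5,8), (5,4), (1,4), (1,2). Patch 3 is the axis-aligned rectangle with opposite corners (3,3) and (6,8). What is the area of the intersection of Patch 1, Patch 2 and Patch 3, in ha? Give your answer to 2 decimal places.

7.31

The intersection is the polygon with vertices (3,4), (3,6), (3.667,8), (5,8), (5,4.125), (4.667,4).
By the shoelace formula its area is 7.31.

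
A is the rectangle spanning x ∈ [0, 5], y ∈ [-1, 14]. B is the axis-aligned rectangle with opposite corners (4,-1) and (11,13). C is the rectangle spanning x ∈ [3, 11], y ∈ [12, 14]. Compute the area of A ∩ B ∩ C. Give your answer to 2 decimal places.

1.00

The intersection is the polygon with vertices (4,13), (5,13), (5,12), (4,12).
By the shoelace formula its area is 1.00.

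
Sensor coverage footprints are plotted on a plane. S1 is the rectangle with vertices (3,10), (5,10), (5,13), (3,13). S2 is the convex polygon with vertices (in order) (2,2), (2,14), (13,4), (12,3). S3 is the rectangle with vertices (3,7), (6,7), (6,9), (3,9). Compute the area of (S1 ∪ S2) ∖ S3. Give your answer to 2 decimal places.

|S1 ∪ S2| = 72.1409.
|(S1 ∪ S2) ∩ S3| = 6.
|(S1 ∪ S2) ∖ S3| = 72.1409 − 6 = 66.14.

66.14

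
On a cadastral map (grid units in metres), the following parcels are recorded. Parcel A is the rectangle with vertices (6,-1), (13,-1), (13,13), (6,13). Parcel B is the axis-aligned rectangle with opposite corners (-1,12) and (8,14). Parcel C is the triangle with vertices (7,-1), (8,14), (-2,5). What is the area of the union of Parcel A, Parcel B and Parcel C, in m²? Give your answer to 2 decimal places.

By inclusion–exclusion:
Individual areas: |Parcel A| = 98, |Parcel B| = 18, |Parcel C| = 70.5.
|Parcel A∩Parcel B|: x∈[6,8], y∈[12,13] → 2·1 = 2.
|Parcel A∩Parcel C| = 19.8444.
|Parcel B∩Parcel C| = 2.0889.
|Parcel A∩Parcel B∩Parcel C| = 1.5444.
|Parcel A ∪ Parcel B ∪ Parcel C| = 186.5 − 23.9333 + 1.5444 = 164.11.

164.11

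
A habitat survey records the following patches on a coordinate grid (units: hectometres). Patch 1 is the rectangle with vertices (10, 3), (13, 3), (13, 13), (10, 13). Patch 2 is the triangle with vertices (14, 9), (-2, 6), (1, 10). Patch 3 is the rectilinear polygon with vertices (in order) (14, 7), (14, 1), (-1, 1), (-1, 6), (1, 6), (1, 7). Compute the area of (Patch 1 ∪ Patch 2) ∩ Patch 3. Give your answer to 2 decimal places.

|Patch 1 ∪ Patch 2| = 55.5168.
|(Patch 1 ∪ Patch 2) ∩ Patch 3| = 12.51.

12.51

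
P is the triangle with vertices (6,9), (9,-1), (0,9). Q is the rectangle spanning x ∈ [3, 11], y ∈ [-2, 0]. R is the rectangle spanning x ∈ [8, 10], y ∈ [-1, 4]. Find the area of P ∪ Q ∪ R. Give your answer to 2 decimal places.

By inclusion–exclusion:
Individual areas: |P| = 30, |Q| = 16, |R| = 10.
|P∩Q| = 0.3.
|P∩R| = 1.1111.
|Q∩R|: x∈[8,10], y∈[-1,0] → 2·1 = 2.
|P∩Q∩R| = 0.3.
|P ∪ Q ∪ R| = 56 − 3.4111 + 0.3 = 52.89.

52.89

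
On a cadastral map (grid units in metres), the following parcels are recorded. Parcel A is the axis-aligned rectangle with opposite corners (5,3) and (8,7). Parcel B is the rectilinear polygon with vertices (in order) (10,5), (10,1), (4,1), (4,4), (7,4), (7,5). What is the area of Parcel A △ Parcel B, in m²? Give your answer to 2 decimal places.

25.00

|Parcel A| = 12, |Parcel B| = 21, |Parcel A∩Parcel B| = 4.
|Parcel A △ Parcel B| = |Parcel A| + |Parcel B| − 2·|Parcel A∩Parcel B| = 12 + 21 − 8 = 25.00.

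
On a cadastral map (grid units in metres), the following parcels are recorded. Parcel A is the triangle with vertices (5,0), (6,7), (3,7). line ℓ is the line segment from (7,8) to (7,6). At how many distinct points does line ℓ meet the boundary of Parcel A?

The segment lies entirely outside Parcel A and never meets its boundary.

0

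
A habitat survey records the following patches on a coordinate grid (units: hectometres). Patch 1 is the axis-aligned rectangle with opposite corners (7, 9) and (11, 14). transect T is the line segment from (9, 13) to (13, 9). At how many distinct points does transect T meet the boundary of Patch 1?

The segment meets the boundary at (11,11).

1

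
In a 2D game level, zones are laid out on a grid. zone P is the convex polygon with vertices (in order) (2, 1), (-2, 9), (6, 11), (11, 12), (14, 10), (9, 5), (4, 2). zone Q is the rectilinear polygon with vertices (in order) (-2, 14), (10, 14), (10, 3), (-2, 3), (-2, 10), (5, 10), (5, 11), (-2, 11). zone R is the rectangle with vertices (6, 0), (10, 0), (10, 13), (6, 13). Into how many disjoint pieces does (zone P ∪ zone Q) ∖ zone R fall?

2

(zone P ∪ zone Q) ∖ zone R splits into 2 disjoint pieces (area 90.9583, area 12.9).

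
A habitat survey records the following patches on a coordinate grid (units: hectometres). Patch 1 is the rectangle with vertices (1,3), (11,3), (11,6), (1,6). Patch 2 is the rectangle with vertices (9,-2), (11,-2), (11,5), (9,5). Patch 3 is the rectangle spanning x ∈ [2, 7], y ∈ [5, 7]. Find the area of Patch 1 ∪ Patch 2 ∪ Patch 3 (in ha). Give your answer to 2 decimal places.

By inclusion–exclusion:
Individual areas: |Patch 1| = 30, |Patch 2| = 14, |Patch 3| = 10.
|Patch 1∩Patch 2|: x∈[9,11], y∈[3,5] → 2·2 = 4.
|Patch 1∩Patch 3|: x∈[2,7], y∈[5,6] → 5·1 = 5.
|Patch 2∩Patch 3| = 0 (no overlap).
|Patch 1∩Patch 2∩Patch 3| = 0.
|Patch 1 ∪ Patch 2 ∪ Patch 3| = 54 − 9 + 0 = 45.00.

45.00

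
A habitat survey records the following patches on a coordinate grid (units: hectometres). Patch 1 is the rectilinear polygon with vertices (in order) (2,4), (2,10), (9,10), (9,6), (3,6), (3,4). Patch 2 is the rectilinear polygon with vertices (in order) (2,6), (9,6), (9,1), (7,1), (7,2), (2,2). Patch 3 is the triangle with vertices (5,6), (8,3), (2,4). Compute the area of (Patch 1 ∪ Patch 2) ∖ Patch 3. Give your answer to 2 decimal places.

50.50

|Patch 1 ∪ Patch 2| = 58.
|(Patch 1 ∪ Patch 2) ∩ Patch 3| = 7.5.
|(Patch 1 ∪ Patch 2) ∖ Patch 3| = 58 − 7.5 = 50.50.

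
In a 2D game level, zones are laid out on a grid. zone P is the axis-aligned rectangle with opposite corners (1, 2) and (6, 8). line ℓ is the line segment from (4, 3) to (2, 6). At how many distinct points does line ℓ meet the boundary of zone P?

The segment lies entirely inside zone P and never meets its boundary.

0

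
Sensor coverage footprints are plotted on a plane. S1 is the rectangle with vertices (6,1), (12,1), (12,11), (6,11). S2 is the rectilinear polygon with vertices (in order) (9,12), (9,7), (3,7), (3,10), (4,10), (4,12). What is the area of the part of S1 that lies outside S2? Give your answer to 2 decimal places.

|S1| = 60, |S1∩S2| = 12.
|S1 ∖ S2| = |S1| − |S1∩S2| = 60 − 12 = 48.00.

48.00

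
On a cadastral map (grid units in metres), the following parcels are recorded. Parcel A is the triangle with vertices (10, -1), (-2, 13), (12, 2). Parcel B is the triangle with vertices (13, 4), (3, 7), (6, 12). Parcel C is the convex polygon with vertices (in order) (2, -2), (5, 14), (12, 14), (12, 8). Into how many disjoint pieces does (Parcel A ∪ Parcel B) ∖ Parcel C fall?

(Parcel A ∪ Parcel B) ∖ Parcel C splits into 3 disjoint pieces (area 6.3508, area 3.7821, area 14.2277).

3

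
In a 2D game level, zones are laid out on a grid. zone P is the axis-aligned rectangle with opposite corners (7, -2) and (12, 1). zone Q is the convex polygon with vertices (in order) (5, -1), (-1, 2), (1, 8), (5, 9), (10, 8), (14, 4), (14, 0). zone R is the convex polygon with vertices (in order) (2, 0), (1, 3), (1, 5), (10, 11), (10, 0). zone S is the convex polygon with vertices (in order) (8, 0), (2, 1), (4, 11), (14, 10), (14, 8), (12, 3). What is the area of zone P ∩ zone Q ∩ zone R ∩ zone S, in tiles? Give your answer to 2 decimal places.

The intersection is the polygon with vertices (7,1), (9.333,1), (8,0), (7,0.167).
By the shoelace formula its area is 1.58.

1.58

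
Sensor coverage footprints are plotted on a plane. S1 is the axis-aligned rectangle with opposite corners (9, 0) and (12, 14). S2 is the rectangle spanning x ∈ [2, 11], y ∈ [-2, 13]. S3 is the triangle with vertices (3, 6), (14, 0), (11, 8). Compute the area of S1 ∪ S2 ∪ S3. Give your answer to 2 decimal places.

By inclusion–exclusion:
Individual areas: |S1| = 42, |S2| = 135, |S3| = 35.
|S1∩S2|: x∈[9,11], y∈[0,13] → 2·13 = 26.
|S1∩S3| = 16.4394.
|S2∩S3| = 25.4545.
|S1∩S2∩S3| = 11.1364.
|S1 ∪ S2 ∪ S3| = 212 − 67.8939 + 11.1364 = 155.24.

155.24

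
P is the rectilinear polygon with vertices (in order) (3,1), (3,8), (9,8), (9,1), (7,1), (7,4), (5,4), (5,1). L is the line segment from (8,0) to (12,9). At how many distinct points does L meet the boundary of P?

2

The segment meets the boundary at (9,2.25), (8.444,1).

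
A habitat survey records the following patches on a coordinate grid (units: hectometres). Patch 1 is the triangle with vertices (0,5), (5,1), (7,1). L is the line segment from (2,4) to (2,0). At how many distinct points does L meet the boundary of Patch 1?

The segment meets the boundary at (2,3.4), (2,3.857).

2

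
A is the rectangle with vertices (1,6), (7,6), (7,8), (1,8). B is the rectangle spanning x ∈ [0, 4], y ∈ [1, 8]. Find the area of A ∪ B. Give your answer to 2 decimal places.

34.00

By inclusion–exclusion:
Individual areas: |A| = 12, |B| = 28.
|A∩B|: x∈[1,4], y∈[6,8] → 3·2 = 6.
|A ∪ B| = 40 − 6 = 34.00.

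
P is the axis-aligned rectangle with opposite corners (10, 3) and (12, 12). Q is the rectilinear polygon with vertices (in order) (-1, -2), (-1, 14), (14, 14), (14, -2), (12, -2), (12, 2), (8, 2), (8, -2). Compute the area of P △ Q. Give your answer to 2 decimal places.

|P| = 18, |Q| = 224, |P∩Q| = 18.
|P △ Q| = |P| + |Q| − 2·|P∩Q| = 18 + 224 − 36 = 206.00.

206.00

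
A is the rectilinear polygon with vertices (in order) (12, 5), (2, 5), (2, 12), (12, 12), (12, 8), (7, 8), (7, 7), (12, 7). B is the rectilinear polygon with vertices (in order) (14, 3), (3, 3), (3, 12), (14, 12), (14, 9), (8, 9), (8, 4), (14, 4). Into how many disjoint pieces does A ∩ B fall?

1

A ∩ B is a single connected region.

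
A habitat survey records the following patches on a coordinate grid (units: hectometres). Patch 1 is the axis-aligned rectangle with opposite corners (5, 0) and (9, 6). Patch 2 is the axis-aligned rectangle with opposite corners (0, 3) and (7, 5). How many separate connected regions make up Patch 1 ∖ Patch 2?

Patch 1 ∖ Patch 2 is a single connected region.

1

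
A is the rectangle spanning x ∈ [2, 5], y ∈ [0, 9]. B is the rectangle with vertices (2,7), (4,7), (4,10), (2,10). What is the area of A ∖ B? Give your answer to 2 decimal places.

|A∩B|: x∈[2,4], y∈[7,9] → 2·2 = 4.
|A| = 27.
|A ∖ B| = |A| − |A∩B| = 27 − 4 = 23.00.

23.00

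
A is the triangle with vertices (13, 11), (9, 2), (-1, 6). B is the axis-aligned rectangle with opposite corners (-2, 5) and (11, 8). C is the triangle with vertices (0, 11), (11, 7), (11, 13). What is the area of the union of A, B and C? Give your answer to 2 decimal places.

By inclusion–exclusion:
Individual areas: |A| = 53, |B| = 39, |C| = 33.
|A∩B| = 28.65.
|A∩C| = 7.4891.
|B∩C| = 1.375.
|A∩B∩C| = 1.375.
|A ∪ B ∪ C| = 125 − 37.5141 + 1.375 = 88.86.

88.86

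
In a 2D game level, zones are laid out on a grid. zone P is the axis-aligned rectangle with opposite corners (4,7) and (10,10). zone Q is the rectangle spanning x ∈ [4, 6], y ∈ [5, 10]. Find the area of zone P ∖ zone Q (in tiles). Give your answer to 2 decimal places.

|zone P∩zone Q|: x∈[4,6], y∈[7,10] → 2·3 = 6.
|zone P| = 18.
|zone P ∖ zone Q| = |zone P| − |zone P∩zone Q| = 18 − 6 = 12.00.

12.00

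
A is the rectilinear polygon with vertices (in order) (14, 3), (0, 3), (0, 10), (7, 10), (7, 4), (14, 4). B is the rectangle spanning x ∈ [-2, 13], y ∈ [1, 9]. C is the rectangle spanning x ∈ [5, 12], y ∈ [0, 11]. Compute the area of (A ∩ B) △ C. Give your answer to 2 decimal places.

91.00

|A ∩ B| = 48.
|(A ∩ B) ∩ C| = 17.
|(A ∩ B) △ C| = 48 + 77 − 34 = 91.00.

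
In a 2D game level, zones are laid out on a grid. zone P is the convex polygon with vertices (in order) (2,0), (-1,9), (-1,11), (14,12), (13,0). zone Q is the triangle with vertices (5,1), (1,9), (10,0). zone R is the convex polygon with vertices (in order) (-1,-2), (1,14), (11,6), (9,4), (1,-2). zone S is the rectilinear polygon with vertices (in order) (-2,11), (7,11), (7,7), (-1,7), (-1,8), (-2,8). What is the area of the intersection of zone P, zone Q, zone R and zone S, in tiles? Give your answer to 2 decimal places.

1.00

The intersection is the polygon with vertices (1,9), (3,7), (2,7).
By the shoelace formula its area is 1.00.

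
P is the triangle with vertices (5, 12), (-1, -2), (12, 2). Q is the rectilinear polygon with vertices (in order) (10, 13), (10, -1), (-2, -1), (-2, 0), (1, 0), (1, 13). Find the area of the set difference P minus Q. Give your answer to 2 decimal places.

|P| = 79, |P∩Q| = 72.5929.
|P ∖ Q| = |P| − |P∩Q| = 79 − 72.5929 = 6.41.

6.41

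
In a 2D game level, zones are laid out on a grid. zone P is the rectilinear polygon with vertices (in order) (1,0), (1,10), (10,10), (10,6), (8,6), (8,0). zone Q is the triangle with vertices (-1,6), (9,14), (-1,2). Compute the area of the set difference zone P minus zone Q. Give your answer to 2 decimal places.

|zone P| = 78, |zone P∩zone Q| = 9.4667.
|zone P ∖ zone Q| = |zone P| − |zone P∩zone Q| = 78 − 9.4667 = 68.53.

68.53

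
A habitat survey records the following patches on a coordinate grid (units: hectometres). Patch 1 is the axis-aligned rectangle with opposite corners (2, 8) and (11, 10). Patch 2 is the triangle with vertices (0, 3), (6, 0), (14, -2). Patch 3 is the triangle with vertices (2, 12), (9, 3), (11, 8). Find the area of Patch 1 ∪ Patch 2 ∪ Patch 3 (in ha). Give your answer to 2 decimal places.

41.67

By inclusion–exclusion:
Individual areas: |Patch 1| = 18, |Patch 2| = 6, |Patch 3| = 26.5.
|Patch 1∩Patch 2| = 0.
|Patch 1∩Patch 3| = 8.8333.
|Patch 2∩Patch 3| = 0.
|Patch 1∩Patch 2∩Patch 3| = 0.
|Patch 1 ∪ Patch 2 ∪ Patch 3| = 50.5 − 8.8333 + 0 = 41.67.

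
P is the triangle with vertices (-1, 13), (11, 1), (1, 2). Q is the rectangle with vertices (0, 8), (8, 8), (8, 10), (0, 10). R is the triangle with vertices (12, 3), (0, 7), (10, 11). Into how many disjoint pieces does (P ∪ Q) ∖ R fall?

2

(P ∪ Q) ∖ R splits into 2 disjoint pieces (area 15.4788, area 33.0242).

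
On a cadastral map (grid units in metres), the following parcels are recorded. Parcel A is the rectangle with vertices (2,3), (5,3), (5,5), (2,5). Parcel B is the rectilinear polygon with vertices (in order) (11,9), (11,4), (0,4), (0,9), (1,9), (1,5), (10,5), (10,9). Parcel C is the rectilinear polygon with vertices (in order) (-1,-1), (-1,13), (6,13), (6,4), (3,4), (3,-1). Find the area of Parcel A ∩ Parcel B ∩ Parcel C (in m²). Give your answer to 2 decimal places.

3.00

The intersection is the polygon with vertices (3,4), (2,4), (2,5), (5,5), (5,4).
By the shoelace formula its area is 3.00.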